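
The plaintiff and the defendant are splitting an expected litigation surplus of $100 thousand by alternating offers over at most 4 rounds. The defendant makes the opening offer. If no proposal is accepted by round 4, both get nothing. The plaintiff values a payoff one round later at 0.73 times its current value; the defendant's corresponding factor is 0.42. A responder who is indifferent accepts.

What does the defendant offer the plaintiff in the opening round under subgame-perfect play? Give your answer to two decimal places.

Round 4 (the plaintiff proposes): the defendant will accept anything ≥ 0, so the plaintiff offers 0 and keeps 100.
Round 3 (the defendant proposes): the plaintiff can get 100 next round, worth 0.73 × 100 = 73 now. The defendant offers 73 and keeps 100 − 73 = 27.
Round 2 (the plaintiff proposes): the defendant can get 27 next round, worth 0.42 × 27 = 11.34 now. The plaintiff offers 11.34 and keeps 100 − 11.34 = 88.66.
Round 1 (the defendant proposes): the plaintiff can get 88.66 next round, worth 0.73 × 88.66 = 64.7218 now; the defendant offers that and keeps 35.2782.

64.72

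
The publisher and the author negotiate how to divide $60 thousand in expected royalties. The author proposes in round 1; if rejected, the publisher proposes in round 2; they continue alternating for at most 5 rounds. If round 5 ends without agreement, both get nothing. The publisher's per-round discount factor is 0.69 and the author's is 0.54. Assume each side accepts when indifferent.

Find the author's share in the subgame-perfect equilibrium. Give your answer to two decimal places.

Round 5 (the author proposes): rejection yields 0 for the publisher; the author offers 0 and keeps 60.
Round 4 (the publisher proposes): the author can get 60 next round, worth 0.54 × 60 = 32.4 now. The publisher offers 32.4 and keeps 60 − 32.4 = 27.6.
Round 3 (the author proposes): the publisher can get 27.6 next round, worth 0.69 × 27.6 = 19.044 now; the author offers that and keeps 40.956.
Round 2 (the publisher proposes): the author can get 40.956 next round, worth 0.54 × 40.956 = 22.11624 now, so the publisher offers 22.11624, keeping 37.88376.
Round 1 (the author proposes): the publisher can get 37.88376 next round, worth 0.69 × 37.88376 = 26.1397944 now. The author offers 26.1397944 and keeps 60 − 26.1397944 = 33.8602056.

33.86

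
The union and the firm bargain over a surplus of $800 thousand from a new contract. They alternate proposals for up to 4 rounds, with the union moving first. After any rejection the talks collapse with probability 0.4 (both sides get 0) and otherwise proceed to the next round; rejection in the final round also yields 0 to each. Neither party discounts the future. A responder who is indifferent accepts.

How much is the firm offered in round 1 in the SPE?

364.8

By backward induction:
Round 4 (the firm proposes): rejection yields 0 for the union; the firm offers 0 and keeps 800.
Round 3 (the union proposes): rejecting gives the firm an expected 0.6 × 800 = 480. The union offers 480 and keeps 800 − 480 = 320.
Round 2 (the firm proposes): rejecting gives the union an expected 0.6 × 320 = 192, so the firm offers 192, keeping 608.
Round 1 (the union proposes): rejecting gives the firm an expected 0.6 × 608 = 364.8; the union offers that and keeps 435.2.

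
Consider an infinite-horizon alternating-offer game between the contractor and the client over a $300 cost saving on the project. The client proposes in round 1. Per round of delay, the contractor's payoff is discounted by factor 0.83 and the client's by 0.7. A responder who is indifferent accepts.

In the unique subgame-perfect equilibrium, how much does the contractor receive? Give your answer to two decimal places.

178.28

When the client proposes, the contractor accepts any offer worth at least 0.83 times what the contractor would get by proposing next round; and vice versa.
This gives x = 300 − 0.83y and y = 300 − 0.7x, where x and y are each side's share when it proposes.
Hence (1 − 0.83·0.7)x = 300(1 − 0.83), i.e. 0.419·x = 51.
x ≈ 121.7184; the contractor's share is 300 − x ≈ 178.2816.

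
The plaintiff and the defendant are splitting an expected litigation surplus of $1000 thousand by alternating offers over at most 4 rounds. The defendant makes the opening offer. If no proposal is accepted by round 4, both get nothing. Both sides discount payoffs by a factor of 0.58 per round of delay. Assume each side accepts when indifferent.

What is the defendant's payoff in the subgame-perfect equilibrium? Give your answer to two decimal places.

Solve by backward induction from round 4.
Round 4 (the plaintiff proposes): the defendant will accept anything ≥ 0, so the plaintiff offers 0 and keeps 1000.
Round 3 (the defendant proposes): the plaintiff can get 1000 next round, worth 0.58 × 1000 = 580 now, so the defendant offers 580, keeping 420.
Round 2 (the plaintiff proposes): the defendant can get 420 next round, worth 0.58 × 420 = 243.6 now; the plaintiff offers that and keeps 756.4.
Round 1 (the defendant proposes): the plaintiff can get 756.4 next round, worth 0.58 × 756.4 = 438.712 now. The defendant offers 438.712 and keeps 1000 − 438.712 = 561.288.

561.29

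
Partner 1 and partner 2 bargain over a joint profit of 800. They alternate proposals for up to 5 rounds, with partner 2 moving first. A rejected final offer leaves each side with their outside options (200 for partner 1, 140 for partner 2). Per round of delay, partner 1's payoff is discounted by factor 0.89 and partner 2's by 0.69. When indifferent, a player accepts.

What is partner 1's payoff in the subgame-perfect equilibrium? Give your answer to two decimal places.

Round 5 (partner 2 proposes): partner 1 gets 200 if talks fail, so partner 2 offers 200 and keeps 600.
Round 4 (partner 1 proposes): partner 2 can get 600 next round, worth 0.69 × 600 = 414 now; partner 1 offers that and keeps 386.
Round 3 (partner 2 proposes): partner 1 can get 386 next round, worth 0.89 × 386 = 343.54 now, so partner 2 offers 343.54, keeping 456.46.
Round 2 (partner 1 proposes): partner 2 can get 456.46 next round, worth 0.69 × 456.46 = 314.9574 now. Partner 1 offers 314.9574 and keeps 800 − 314.9574 = 485.0426.
Round 1 (partner 2 proposes): partner 1 can get 485.0426 next round, worth 0.89 × 485.0426 = 431.687914 now. Partner 2 offers 431.687914 and keeps 800 − 431.687914 = 368.312086.

431.69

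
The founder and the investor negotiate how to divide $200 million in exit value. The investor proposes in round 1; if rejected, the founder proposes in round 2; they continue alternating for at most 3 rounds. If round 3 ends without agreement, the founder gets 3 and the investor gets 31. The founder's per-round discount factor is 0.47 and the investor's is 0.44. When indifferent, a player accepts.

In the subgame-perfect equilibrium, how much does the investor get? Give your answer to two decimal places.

146.74

Round 3 (the investor proposes): the founder gets 3 if talks fail, so the investor offers 3 and keeps 197.
Round 2 (the founder proposes): the investor can get 197 next round, worth 0.44 × 197 = 86.68 now. The founder offers 86.68 and keeps 200 − 86.68 = 113.32.
Round 1 (the investor proposes): the founder can get 113.32 next round, worth 0.47 × 113.32 = 53.2604 now; the investor offers that and keeps 146.7396.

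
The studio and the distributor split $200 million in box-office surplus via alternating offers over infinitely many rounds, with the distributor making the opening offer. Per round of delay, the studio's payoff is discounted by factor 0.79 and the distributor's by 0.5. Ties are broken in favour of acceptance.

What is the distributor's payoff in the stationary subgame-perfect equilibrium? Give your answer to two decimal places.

69.42

In a stationary SPE each proposer offers the other exactly their discounted continuation value.
If the distributor keeps x when proposing and the studio keeps y when proposing, then x = 200 − 0.79y and y = 200 − 0.5x.
Solving: x = 200(1 − 0.79) / (1 − 0.5·0.79) = 42 / 0.605 ≈ 69.4215.
The studio gets 200 − 69.4215 ≈ 130.5785.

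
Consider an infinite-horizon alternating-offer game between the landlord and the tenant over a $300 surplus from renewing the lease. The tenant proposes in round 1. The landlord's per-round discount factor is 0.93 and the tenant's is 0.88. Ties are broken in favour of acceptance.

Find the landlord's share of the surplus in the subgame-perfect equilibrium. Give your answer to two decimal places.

184.36

When the tenant proposes, the landlord accepts any offer worth at least 0.93 times what the landlord would get by proposing next round; and vice versa.
This gives x = 300 − 0.93y and y = 300 − 0.88x, where x and y are each side's share when it proposes.
Hence (1 − 0.93·0.88)x = 300(1 − 0.93), i.e. 0.1816·x = 21.
x ≈ 115.6388; the landlord's share is 300 − x ≈ 184.3612.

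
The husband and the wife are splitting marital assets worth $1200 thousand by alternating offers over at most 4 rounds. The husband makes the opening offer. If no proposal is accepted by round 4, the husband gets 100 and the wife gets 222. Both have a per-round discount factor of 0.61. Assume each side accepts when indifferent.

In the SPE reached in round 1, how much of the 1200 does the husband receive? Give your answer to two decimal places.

664.84

By backward induction:
Round 4 (the wife proposes): the husband gets 100 if talks fail, so the wife offers 100 and keeps 1100.
Round 3 (the husband proposes): the wife can get 1100 next round, worth 0.61 × 1100 = 671 now; the husband offers that and keeps 529.
Round 2 (the wife proposes): the husband can get 529 next round, worth 0.61 × 529 = 322.69 now, so the wife offers 322.69, keeping 877.31.
Round 1 (the husband proposes): the wife can get 877.31 next round, worth 0.61 × 877.31 = 535.1591 now; the husband offers that and keeps 664.8409.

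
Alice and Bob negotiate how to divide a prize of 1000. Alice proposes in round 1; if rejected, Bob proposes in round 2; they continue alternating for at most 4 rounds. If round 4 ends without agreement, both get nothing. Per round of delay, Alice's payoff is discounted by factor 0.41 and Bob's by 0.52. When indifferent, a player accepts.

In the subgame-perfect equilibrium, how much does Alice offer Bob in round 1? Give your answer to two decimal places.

Round 4 (Bob proposes): Alice will accept anything ≥ 0, so Bob offers 0 and keeps 1000.
Round 3 (Alice proposes): Bob can get 1000 next round, worth 0.52 × 1000 = 520 now, so Alice offers 520, keeping 480.
Round 2 (Bob proposes): Alice can get 480 next round, worth 0.41 × 480 = 196.8 now. Bob offers 196.8 and keeps 1000 − 196.8 = 803.2.
Round 1 (Alice proposes): Bob can get 803.2 next round, worth 0.52 × 803.2 = 417.664 now; Alice offers that and keeps 582.336.

417.66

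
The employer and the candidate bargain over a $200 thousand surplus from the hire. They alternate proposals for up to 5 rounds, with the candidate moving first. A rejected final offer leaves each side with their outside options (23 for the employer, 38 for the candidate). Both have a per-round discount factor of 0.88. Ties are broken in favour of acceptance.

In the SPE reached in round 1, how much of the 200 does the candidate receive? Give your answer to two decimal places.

Round 5 (the candidate proposes): the employer gets 23 if talks fail, so the candidate offers 23 and keeps 177.
Round 4 (the employer proposes): the candidate can get 177 next round, worth 0.88 × 177 = 155.76 now, so the employer offers 155.76, keeping 44.24.
Round 3 (the candidate proposes): the employer can get 44.24 next round, worth 0.88 × 44.24 = 38.9312 now. The candidate offers 38.9312 and keeps 200 − 38.9312 = 161.0688.
Round 2 (the employer proposes): the candidate can get 161.0688 next round, worth 0.88 × 161.0688 = 141.740544 now, so the employer offers 141.740544, keeping 58.259456.
Round 1 (the candidate proposes): the employer can get 58.259456 next round, worth 0.88 × 58.259456 = 51.26832128 now. The candidate offers 51.26832128 and keeps 200 − 51.26832128 = 148.73167872.

148.73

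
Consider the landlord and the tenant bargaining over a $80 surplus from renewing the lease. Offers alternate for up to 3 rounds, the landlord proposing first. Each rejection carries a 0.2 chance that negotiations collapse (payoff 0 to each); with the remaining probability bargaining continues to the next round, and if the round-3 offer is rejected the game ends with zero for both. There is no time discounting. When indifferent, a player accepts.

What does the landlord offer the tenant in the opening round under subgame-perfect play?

12.8

Round 3 (the landlord proposes): the tenant will accept anything ≥ 0, so the landlord offers 0 and keeps 80.
Round 2 (the tenant proposes): rejecting gives the landlord an expected 0.8 × 80 = 64. The tenant offers 64 and keeps 80 − 64 = 16.
Round 1 (the landlord proposes): rejecting gives the tenant an expected 0.8 × 16 = 12.8; the landlord offers that and keeps 67.2.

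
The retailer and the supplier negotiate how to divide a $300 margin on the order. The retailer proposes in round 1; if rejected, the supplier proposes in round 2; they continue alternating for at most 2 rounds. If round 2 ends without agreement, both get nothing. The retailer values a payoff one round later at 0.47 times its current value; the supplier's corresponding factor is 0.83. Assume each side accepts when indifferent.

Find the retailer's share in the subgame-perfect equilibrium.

51

Round 2 (the supplier proposes): rejection yields 0 for the retailer; the supplier offers 0 and keeps 300.
Round 1 (the retailer proposes): the supplier can get 300 next round, worth 0.83 × 300 = 249 now. The retailer offers 249 and keeps 300 − 249 = 51.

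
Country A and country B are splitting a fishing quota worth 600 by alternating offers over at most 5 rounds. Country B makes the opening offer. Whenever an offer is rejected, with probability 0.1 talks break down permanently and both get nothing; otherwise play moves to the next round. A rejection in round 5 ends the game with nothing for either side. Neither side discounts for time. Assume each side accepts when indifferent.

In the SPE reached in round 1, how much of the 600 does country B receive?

Round 5 (country B proposes): rejection yields 0 for country A; country B offers 0 and keeps 600.
Round 4 (country A proposes): rejecting gives country B an expected 0.9 × 600 = 540; country A offers that and keeps 60.
Round 3 (country B proposes): rejecting gives country A an expected 0.9 × 60 = 54, so country B offers 54, keeping 546.
Round 2 (country A proposes): rejecting gives country B an expected 0.9 × 546 = 491.4; country A offers that and keeps 108.6.
Round 1 (country B proposes): rejecting gives country A an expected 0.9 × 108.6 = 97.74. Country B offers 97.74 and keeps 600 − 97.74 = 502.26.

502.26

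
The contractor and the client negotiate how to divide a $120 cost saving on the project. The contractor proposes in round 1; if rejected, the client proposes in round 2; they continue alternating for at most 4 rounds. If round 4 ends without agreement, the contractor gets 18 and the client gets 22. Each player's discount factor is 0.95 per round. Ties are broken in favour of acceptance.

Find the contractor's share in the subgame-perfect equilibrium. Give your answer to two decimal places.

26.85

Work backward from the last round.
Round 4 (the client proposes): the contractor gets 18 if talks fail, so the client offers 18 and keeps 102.
Round 3 (the contractor proposes): the client can get 102 next round, worth 0.95 × 102 = 96.9 now. The contractor offers 96.9 and keeps 120 − 96.9 = 23.1.
Round 2 (the client proposes): the contractor can get 23.1 next round, worth 0.95 × 23.1 = 21.945 now; the client offers that and keeps 98.055.
Round 1 (the contractor proposes): the client can get 98.055 next round, worth 0.95 × 98.055 = 93.15225 now, so the contractor offers 93.15225, keeping 26.84775.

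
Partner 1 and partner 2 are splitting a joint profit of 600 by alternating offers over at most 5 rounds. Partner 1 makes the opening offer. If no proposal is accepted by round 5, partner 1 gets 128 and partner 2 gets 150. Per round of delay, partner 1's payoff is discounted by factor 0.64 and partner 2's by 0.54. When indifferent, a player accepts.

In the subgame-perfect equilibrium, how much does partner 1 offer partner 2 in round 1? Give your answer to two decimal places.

174.87

Work backward from the last round.
Round 5 (partner 1 proposes): partner 2 gets 150 if talks fail, so partner 1 offers 150 and keeps 450.
Round 4 (partner 2 proposes): partner 1 can get 450 next round, worth 0.64 × 450 = 288 now. Partner 2 offers 288 and keeps 600 − 288 = 312.
Round 3 (partner 1 proposes): partner 2 can get 312 next round, worth 0.54 × 312 = 168.48 now; partner 1 offers that and keeps 431.52.
Round 2 (partner 2 proposes): partner 1 can get 431.52 next round, worth 0.64 × 431.52 = 276.1728 now, so partner 2 offers 276.1728, keeping 323.8272.
Round 1 (partner 1 proposes): partner 2 can get 323.8272 next round, worth 0.54 × 323.8272 = 174.866688 now, so partner 1 offers 174.866688, keeping 425.133312.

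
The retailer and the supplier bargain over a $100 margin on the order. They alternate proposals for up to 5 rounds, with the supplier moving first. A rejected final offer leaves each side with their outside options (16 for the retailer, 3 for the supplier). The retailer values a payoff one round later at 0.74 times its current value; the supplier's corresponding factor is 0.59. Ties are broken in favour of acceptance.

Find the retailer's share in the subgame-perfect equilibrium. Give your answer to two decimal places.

Round 5 (the supplier proposes): the retailer gets 16 if talks fail, so the supplier offers 16 and keeps 84.
Round 4 (the retailer proposes): the supplier can get 84 next round, worth 0.59 × 84 = 49.56 now, so the retailer offers 49.56, keeping 50.44.
Round 3 (the supplier proposes): the retailer can get 50.44 next round, worth 0.74 × 50.44 = 37.3256 now. The supplier offers 37.3256 and keeps 100 − 37.3256 = 62.6744.
Round 2 (the retailer proposes): the supplier can get 62.6744 next round, worth 0.59 × 62.6744 = 36.977896 now; the retailer offers that and keeps 63.022104.
Round 1 (the supplier proposes): the retailer can get 63.022104 next round, worth 0.74 × 63.022104 = 46.63635696 now. The supplier offers 46.63635696 and keeps 100 − 46.63635696 = 53.36364304.

46.64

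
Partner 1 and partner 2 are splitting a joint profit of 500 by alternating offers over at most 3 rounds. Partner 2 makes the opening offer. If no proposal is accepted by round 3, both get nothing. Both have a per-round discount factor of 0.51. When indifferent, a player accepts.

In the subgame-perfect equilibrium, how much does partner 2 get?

375.05

Round 3 (partner 2 proposes): rejection yields 0 for partner 1; partner 2 offers 0 and keeps 500.
Round 2 (partner 1 proposes): partner 2 can get 500 next round, worth 0.51 × 500 = 255 now; partner 1 offers that and keeps 245.
Round 1 (partner 2 proposes): partner 1 can get 245 next round, worth 0.51 × 245 = 124.95 now; partner 2 offers that and keeps 375.05.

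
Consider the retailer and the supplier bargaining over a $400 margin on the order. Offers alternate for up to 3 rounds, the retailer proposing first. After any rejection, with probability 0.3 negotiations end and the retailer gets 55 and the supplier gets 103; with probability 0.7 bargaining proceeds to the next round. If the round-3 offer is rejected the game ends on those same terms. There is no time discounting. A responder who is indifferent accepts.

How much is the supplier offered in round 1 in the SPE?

Round 3 (the retailer proposes): the supplier gets 103 if talks fail, so the retailer offers 103 and keeps 297.
Round 2 (the supplier proposes): rejecting gives the retailer an expected 0.7 × 297 + 0.3 × 55 = 224.4; the supplier offers that and keeps 175.6.
Round 1 (the retailer proposes): rejecting gives the supplier an expected 0.7 × 175.6 + 0.3 × 103 = 153.82. The retailer offers 153.82 and keeps 400 − 153.82 = 246.18.

153.82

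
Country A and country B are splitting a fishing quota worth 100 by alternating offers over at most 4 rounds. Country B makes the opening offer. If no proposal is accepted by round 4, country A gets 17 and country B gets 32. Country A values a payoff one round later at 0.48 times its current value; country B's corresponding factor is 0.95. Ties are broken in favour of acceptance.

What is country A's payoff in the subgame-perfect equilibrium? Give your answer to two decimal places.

Round 4 (country A proposes): country B gets 32 if talks fail, so country A offers 32 and keeps 68.
Round 3 (country B proposes): country A can get 68 next round, worth 0.48 × 68 = 32.64 now, so country B offers 32.64, keeping 67.36.
Round 2 (country A proposes): country B can get 67.36 next round, worth 0.95 × 67.36 = 63.992 now, so country A offers 63.992, keeping 36.008.
Round 1 (country B proposes): country A can get 36.008 next round, worth 0.48 × 36.008 = 17.28384 now; country B offers that and keeps 82.71616.

17.28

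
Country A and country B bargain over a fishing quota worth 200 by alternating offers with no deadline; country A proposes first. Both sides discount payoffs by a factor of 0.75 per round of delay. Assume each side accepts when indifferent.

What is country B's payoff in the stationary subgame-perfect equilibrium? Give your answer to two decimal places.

Let x be country A's share when country A proposes and y be country B's share when country B proposes.
Country B accepts iff offered ≥ 0.75·y, so x = 200 − 0.75y. Symmetrically y = 200 − 0.75x.
Substituting: x = 200 − 0.75(200 − 0.75x), giving x(1 − 0.75·0.75) = 200(1 − 0.75).
So x = 200 × 0.25 / 0.4375 ≈ 114.2857, and country B receives 200 − x ≈ 85.7143.

85.71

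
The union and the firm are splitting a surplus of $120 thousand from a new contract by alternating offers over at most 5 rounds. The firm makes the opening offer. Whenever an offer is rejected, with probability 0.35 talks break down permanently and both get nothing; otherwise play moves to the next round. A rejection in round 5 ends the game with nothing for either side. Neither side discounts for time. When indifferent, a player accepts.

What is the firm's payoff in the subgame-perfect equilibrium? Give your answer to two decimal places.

81.17

Round 5 (the firm proposes): the union will accept anything ≥ 0, so the firm offers 0 and keeps 120.
Round 4 (the union proposes): rejecting gives the firm an expected 0.65 × 120 = 78. The union offers 78 and keeps 120 − 78 = 42.
Round 3 (the firm proposes): rejecting gives the union an expected 0.65 × 42 = 27.3; the firm offers that and keeps 92.7.
Round 2 (the union proposes): rejecting gives the firm an expected 0.65 × 92.7 = 60.255. The union offers 60.255 and keeps 120 − 60.255 = 59.745.
Round 1 (the firm proposes): rejecting gives the union an expected 0.65 × 59.745 = 38.83425, so the firm offers 38.83425, keeping 81.16575.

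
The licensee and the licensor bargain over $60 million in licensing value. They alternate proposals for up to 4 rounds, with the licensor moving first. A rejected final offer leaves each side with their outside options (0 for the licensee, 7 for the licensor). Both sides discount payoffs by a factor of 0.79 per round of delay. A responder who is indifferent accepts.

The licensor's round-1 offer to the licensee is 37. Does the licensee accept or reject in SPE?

Accept

Work out the licensee's continuation value if the offer is rejected.
Round 4 (the licensee proposes): the licensor gets 7 if talks fail, so the licensee offers 7 and keeps 53.
Round 3 (the licensor proposes): the licensee can get 53 next round, worth 0.79 × 53 = 41.87 now, so the licensor offers 41.87, keeping 18.13.
Round 2 (the licensee proposes): the licensor can get 18.13 next round, worth 0.79 × 18.13 = 14.3227 now; the licensee offers that and keeps 45.6773.
So by rejecting in round 1, the licensee gets 45.6773 next round, worth 0.79 × 45.6773 = 36.085067 now.
Offer 37 ≥ 36.085067, so the licensee accepts.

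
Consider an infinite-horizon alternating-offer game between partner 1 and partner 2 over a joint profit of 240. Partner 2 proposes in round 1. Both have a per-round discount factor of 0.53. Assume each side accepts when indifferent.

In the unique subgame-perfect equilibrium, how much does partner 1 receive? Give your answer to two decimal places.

83.14

When partner 2 proposes, partner 1 accepts any offer worth at least 0.53 times what partner 1 would get by proposing next round; and vice versa.
This gives x = 240 − 0.53y and y = 240 − 0.53x, where x and y are each side's share when it proposes.
Hence (1 − 0.53·0.53)x = 240(1 − 0.53), i.e. 0.7191·x = 112.8.
x ≈ 156.8627; partner 1's share is 240 − x ≈ 83.1373.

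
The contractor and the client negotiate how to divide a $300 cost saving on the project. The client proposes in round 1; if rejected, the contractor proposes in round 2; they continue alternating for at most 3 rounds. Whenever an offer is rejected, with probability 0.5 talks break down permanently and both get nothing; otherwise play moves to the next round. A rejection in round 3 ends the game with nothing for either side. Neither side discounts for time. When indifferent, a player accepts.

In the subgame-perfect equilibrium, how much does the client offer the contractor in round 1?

Round 3 (the client proposes): the contractor will accept anything ≥ 0, so the client offers 0 and keeps 300.
Round 2 (the contractor proposes): rejecting gives the client an expected 0.5 × 300 = 150, so the contractor offers 150, keeping 150.
Round 1 (the client proposes): rejecting gives the contractor an expected 0.5 × 150 = 75; the client offers that and keeps 225.

75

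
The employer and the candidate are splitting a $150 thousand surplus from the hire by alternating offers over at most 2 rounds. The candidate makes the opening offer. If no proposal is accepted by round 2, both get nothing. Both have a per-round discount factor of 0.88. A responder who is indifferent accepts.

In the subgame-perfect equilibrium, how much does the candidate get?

18

Round 2 (the employer proposes): rejection yields 0 for the candidate; the employer offers 0 and keeps 150.
Round 1 (the candidate proposes): the employer can get 150 next round, worth 0.88 × 150 = 132 now; the candidate offers that and keeps 18.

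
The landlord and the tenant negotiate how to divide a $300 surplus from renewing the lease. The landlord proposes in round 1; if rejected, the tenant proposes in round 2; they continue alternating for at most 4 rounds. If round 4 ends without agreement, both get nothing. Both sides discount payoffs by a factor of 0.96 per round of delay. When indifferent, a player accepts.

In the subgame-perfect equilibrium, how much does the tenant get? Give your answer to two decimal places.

Round 4 (the tenant proposes): the landlord will accept anything ≥ 0, so the tenant offers 0 and keeps 300.
Round 3 (the landlord proposes): the tenant can get 300 next round, worth 0.96 × 300 = 288 now. The landlord offers 288 and keeps 300 − 288 = 12.
Round 2 (the tenant proposes): the landlord can get 12 next round, worth 0.96 × 12 = 11.52 now. The tenant offers 11.52 and keeps 300 − 11.52 = 288.48.
Round 1 (the landlord proposes): the tenant can get 288.48 next round, worth 0.96 × 288.48 = 276.9408 now, so the landlord offers 276.9408, keeping 23.0592.

276.94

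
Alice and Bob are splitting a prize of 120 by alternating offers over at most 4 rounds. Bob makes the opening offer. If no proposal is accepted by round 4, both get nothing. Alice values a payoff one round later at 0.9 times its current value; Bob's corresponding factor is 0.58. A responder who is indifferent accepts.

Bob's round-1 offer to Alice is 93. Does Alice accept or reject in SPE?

Round 4 (Alice proposes): rejection yields 0 for Bob; Alice offers 0 and keeps 120.
Round 3 (Bob proposes): Alice can get 120 next round, worth 0.9 × 120 = 108 now; Bob offers that and keeps 12.
Round 2 (Alice proposes): Bob can get 12 next round, worth 0.58 × 12 = 6.96 now; Alice offers that and keeps 113.04.
So by rejecting in round 1, Alice gets 113.04 next round, worth 0.9 × 113.04 = 101.736 now.
Offer 93 < 101.736, so Alice rejects.

Reject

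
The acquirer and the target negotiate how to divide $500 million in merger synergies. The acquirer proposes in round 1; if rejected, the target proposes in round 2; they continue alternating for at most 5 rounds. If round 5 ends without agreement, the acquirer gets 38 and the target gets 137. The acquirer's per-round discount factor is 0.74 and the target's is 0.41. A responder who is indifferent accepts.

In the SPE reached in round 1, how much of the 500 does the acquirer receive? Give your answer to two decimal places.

Round 5 (the acquirer proposes): the target gets 137 if talks fail, so the acquirer offers 137 and keeps 363.
Round 4 (the target proposes): the acquirer can get 363 next round, worth 0.74 × 363 = 268.62 now; the target offers that and keeps 231.38.
Round 3 (the acquirer proposes): the target can get 231.38 next round, worth 0.41 × 231.38 = 94.8658 now, so the acquirer offers 94.8658, keeping 405.1342.
Round 2 (the target proposes): the acquirer can get 405.1342 next round, worth 0.74 × 405.1342 = 299.799308 now; the target offers that and keeps 200.200692.
Round 1 (the acquirer proposes): the target can get 200.200692 next round, worth 0.41 × 200.200692 = 82.08228372 now, so the acquirer offers 82.08228372, keeping 417.91771628.

417.92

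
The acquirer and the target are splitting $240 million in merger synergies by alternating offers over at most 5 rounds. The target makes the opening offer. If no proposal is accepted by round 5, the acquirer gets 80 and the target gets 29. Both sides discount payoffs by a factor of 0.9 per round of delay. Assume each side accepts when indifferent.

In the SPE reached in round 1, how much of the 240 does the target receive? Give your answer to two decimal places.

Round 5 (the target proposes): the acquirer gets 80 if talks fail, so the target offers 80 and keeps 160.
Round 4 (the acquirer proposes): the target can get 160 next round, worth 0.9 × 160 = 144 now, so the acquirer offers 144, keeping 96.
Round 3 (the target proposes): the acquirer can get 96 next round, worth 0.9 × 96 = 86.4 now. The target offers 86.4 and keeps 240 − 86.4 = 153.6.
Round 2 (the acquirer proposes): the target can get 153.6 next round, worth 0.9 × 153.6 = 138.24 now; the acquirer offers that and keeps 101.76.
Round 1 (the target proposes): the acquirer can get 101.76 next round, worth 0.9 × 101.76 = 91.584 now; the target offers that and keeps 148.416.

148.42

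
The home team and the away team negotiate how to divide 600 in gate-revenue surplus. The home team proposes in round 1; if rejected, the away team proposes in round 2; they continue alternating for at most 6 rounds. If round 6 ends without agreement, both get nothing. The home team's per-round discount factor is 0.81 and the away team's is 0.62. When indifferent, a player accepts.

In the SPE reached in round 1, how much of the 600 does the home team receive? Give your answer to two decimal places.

Round 6 (the away team proposes): the home team will accept anything ≥ 0, so the away team offers 0 and keeps 600.
Round 5 (the home team proposes): the away team can get 600 next round, worth 0.62 × 600 = 372 now; the home team offers that and keeps 228.
Round 4 (the away team proposes): the home team can get 228 next round, worth 0.81 × 228 = 184.68 now, so the away team offers 184.68, keeping 415.32.
Round 3 (the home team proposes): the away team can get 415.32 next round, worth 0.62 × 415.32 = 257.4984 now, so the home team offers 257.4984, keeping 342.5016.
Round 2 (the away team proposes): the home team can get 342.5016 next round, worth 0.81 × 342.5016 = 277.426296 now. The away team offers 277.426296 and keeps 600 − 277.426296 = 322.573704.
Round 1 (the home team proposes): the away team can get 322.573704 next round, worth 0.62 × 322.573704 = 199.99569648 now; the home team offers that and keeps 400.00430352.

400.00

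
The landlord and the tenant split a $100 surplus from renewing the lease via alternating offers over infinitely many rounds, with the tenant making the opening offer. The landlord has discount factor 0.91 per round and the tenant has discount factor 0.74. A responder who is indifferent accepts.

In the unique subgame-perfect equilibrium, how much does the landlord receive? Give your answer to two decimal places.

Let x be the tenant's share when the tenant proposes and y be the landlord's share when the landlord proposes.
The landlord accepts iff offered ≥ 0.91·y, so x = 100 − 0.91y. Symmetrically y = 100 − 0.74x.
Substituting: x = 100 − 0.91(100 − 0.74x), giving x(1 − 0.74·0.91) = 100(1 − 0.91).
So x = 100 × 0.09 / 0.3266 ≈ 27.5566, and the landlord receives 100 − x ≈ 72.4434.

72.44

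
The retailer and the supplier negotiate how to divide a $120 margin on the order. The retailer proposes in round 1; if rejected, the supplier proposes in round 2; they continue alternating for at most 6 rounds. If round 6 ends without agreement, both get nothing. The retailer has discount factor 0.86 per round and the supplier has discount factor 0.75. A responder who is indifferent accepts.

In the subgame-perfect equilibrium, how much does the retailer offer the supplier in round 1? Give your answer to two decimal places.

Round 6 (the supplier proposes): the retailer will accept anything ≥ 0, so the supplier offers 0 and keeps 120.
Round 5 (the retailer proposes): the supplier can get 120 next round, worth 0.75 × 120 = 90 now; the retailer offers that and keeps 30.
Round 4 (the supplier proposes): the retailer can get 30 next round, worth 0.86 × 30 = 25.8 now. The supplier offers 25.8 and keeps 120 − 25.8 = 94.2.
Round 3 (the retailer proposes): the supplier can get 94.2 next round, worth 0.75 × 94.2 = 70.65 now, so the retailer offers 70.65, keeping 49.35.
Round 2 (the supplier proposes): the retailer can get 49.35 next round, worth 0.86 × 49.35 = 42.441 now. The supplier offers 42.441 and keeps 120 − 42.441 = 77.559.
Round 1 (the retailer proposes): the supplier can get 77.559 next round, worth 0.75 × 77.559 = 58.16925 now; the retailer offers that and keeps 61.83075.

58.17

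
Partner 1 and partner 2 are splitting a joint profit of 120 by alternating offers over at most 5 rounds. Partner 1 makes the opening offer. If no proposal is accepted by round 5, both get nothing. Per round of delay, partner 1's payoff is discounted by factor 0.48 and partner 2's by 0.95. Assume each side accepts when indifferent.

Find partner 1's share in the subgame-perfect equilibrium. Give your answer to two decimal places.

Round 5 (partner 1 proposes): partner 2 will accept anything ≥ 0, so partner 1 offers 0 and keeps 120.
Round 4 (partner 2 proposes): partner 1 can get 120 next round, worth 0.48 × 120 = 57.6 now. Partner 2 offers 57.6 and keeps 120 − 57.6 = 62.4.
Round 3 (partner 1 proposes): partner 2 can get 62.4 next round, worth 0.95 × 62.4 = 59.28 now, so partner 1 offers 59.28, keeping 60.72.
Round 2 (partner 2 proposes): partner 1 can get 60.72 next round, worth 0.48 × 60.72 = 29.1456 now. Partner 2 offers 29.1456 and keeps 120 − 29.1456 = 90.8544.
Round 1 (partner 1 proposes): partner 2 can get 90.8544 next round, worth 0.95 × 90.8544 = 86.31168 now. Partner 1 offers 86.31168 and keeps 120 − 86.31168 = 33.68832.

33.69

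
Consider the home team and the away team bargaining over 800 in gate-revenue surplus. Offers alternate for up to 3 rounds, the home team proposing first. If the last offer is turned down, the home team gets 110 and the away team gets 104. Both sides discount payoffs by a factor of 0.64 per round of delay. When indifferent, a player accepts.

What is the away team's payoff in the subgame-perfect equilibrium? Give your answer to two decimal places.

Solve by backward induction from round 3.
Round 3 (the home team proposes): the away team gets 104 if talks fail, so the home team offers 104 and keeps 696.
Round 2 (the away team proposes): the home team can get 696 next round, worth 0.64 × 696 = 445.44 now; the away team offers that and keeps 354.56.
Round 1 (the home team proposes): the away team can get 354.56 next round, worth 0.64 × 354.56 = 226.9184 now, so the home team offers 226.9184, keeping 573.0816.

226.92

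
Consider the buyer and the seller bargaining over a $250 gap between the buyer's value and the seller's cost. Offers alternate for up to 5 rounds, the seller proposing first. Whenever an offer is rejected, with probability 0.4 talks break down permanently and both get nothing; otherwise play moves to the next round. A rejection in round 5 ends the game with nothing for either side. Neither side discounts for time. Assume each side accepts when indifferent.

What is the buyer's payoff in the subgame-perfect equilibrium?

81.6

By backward induction:
Round 5 (the seller proposes): rejection yields 0 for the buyer; the seller offers 0 and keeps 250.
Round 4 (the buyer proposes): rejecting gives the seller an expected 0.6 × 250 = 150, so the buyer offers 150, keeping 100.
Round 3 (the seller proposes): rejecting gives the buyer an expected 0.6 × 100 = 60; the seller offers that and keeps 190.
Round 2 (the buyer proposes): rejecting gives the seller an expected 0.6 × 190 = 114; the buyer offers that and keeps 136.
Round 1 (the seller proposes): rejecting gives the buyer an expected 0.6 × 136 = 81.6, so the seller offers 81.6, keeping 168.4.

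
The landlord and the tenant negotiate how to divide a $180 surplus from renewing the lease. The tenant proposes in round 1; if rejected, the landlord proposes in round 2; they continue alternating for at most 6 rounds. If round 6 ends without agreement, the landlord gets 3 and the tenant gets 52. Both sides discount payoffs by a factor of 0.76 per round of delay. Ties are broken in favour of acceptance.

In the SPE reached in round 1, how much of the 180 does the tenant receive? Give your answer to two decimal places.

Round 6 (the landlord proposes): the tenant gets 52 if talks fail, so the landlord offers 52 and keeps 128.
Round 5 (the tenant proposes): the landlord can get 128 next round, worth 0.76 × 128 = 97.28 now. The tenant offers 97.28 and keeps 180 − 97.28 = 82.72.
Round 4 (the landlord proposes): the tenant can get 82.72 next round, worth 0.76 × 82.72 = 62.8672 now. The landlord offers 62.8672 and keeps 180 − 62.8672 = 117.1328.
Round 3 (the tenant proposes): the landlord can get 117.1328 next round, worth 0.76 × 117.1328 = 89.020928 now; the tenant offers that and keeps 90.979072.
Round 2 (the landlord proposes): the tenant can get 90.979072 next round, worth 0.76 × 90.979072 = 69.14409472 now; the landlord offers that and keeps 110.85590528.
Round 1 (the tenant proposes): the landlord can get 110.85590528 next round, worth 0.76 × 110.85590528 = 84.2504880128 now; the tenant offers that and keeps 95.7495119872.

95.75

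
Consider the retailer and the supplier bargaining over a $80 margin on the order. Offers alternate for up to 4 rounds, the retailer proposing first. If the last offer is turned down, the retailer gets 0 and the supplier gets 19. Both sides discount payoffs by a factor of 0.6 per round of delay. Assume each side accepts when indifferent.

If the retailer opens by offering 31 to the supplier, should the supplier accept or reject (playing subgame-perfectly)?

Reject

Round 4 (the supplier proposes): rejection yields 0 for the retailer; the supplier offers 0 and keeps 80.
Round 3 (the retailer proposes): the supplier can get 80 next round, worth 0.6 × 80 = 48 now, so the retailer offers 48, keeping 32.
Round 2 (the supplier proposes): the retailer can get 32 next round, worth 0.6 × 32 = 19.2 now. The supplier offers 19.2 and keeps 80 − 19.2 = 60.8.
So by rejecting in round 1, the supplier gets 60.8 next round, worth 0.6 × 60.8 = 36.48 now.
Offer 31 < 36.48, so the supplier rejects.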